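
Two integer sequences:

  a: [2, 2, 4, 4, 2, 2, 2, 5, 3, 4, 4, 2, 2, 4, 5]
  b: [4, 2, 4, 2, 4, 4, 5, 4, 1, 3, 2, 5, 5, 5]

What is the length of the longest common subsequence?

Match 2 at a[1]=b[2] → 2 at a[2]=b[4] → 4 at a[3]=b[5] → 4 at a[4]=b[6] → 5 at a[8]=b[7] → 3 at a[9]=b[10] → 2 at a[12]=b[11] → 5 at a[15]=b[14] — 8 values in the same relative order in both. The LCS DP gives dp[15][14] = 8, so this is optimal.

8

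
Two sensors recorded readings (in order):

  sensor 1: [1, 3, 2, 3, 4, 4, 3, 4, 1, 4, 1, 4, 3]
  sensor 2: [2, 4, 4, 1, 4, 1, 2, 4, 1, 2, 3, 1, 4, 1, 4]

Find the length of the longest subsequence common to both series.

8

Pick 1 [1,6] → 2 [3,7] → 4 [5,8] → 3 [7,11] → 1 [9,12] → 4 [10,13] → 1 [11,14] → 4 [12,15]; all 8 values appear in both, in order, and the DP table's final entry dp[13][15] is also 8, so no common subsequence is longer.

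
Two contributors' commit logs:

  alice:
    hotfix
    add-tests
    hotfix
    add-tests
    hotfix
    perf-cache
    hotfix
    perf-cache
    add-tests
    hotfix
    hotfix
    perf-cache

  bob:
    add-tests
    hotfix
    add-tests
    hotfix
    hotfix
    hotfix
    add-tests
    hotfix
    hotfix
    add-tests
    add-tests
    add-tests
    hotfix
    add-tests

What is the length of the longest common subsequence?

Match hotfix (alice #1, bob #2), add-tests (alice #2, bob #3), hotfix (alice #3, bob #6), add-tests (alice #4, bob #7), hotfix (alice #5, bob #8), hotfix (alice #7, bob #9), add-tests (alice #9, bob #12), hotfix (alice #10, bob #13) — 8 commits in the same relative order in both. dp[12][14] = 8 confirms this is the maximum.

8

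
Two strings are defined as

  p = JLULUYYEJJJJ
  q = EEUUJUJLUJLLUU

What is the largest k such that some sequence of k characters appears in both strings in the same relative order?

5

Pick J (p #1, q #7); then L (p #2, q #8); then U (p #3, q #9); then L (p #4, q #12); then U (p #5, q #14); all 5 characters appear in both, in order. The LCS DP gives dp[12][14] = 5, so this is optimal.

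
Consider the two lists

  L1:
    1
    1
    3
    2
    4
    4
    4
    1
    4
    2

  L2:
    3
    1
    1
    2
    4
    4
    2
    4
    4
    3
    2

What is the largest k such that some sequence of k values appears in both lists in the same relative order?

8

Let dp[i][j] be the LCS length of the first i values of L1 and the first j values of L2. dp[i][j] = dp[i-1][j-1]+1 when the i-th and j-th values match, else max(dp[i-1][j], dp[i][j-1]).
    ·  3  1  1  2  4  4  2  4  4  3  2
 ·  0  0  0  0  0  0  0  0  0  0  0  0
 1  0  0  1  1  1  1  1  1  1  1  1  1
 1  0  0  1  2  2  2  2  2  2  2  2  2
 3  0  1  1  2  2  2  2  2  2  2  3  3
 2  0  1  1  2  3  3  3  3  3  3  3  4
 4  0  1  1  2  3  4  4  4  4  4  4  4
 4  0  1  1  2  3  4  5  5  5  5  5  5
 4  0  1  1  2  3  4  5  5  6  6  6  6
 1  0  1  2  2  3  4  5  5  6  6  6  6
 4  0  1  2  2  3  4  5  5  6  7  7  7
 2  0  1  2  2  3  4  5  6  6  7  7  8
dp[10][11] = 8. One LCS (by backtracking along matches): 1, 1, 2, 4, 4, 4, 4, 2.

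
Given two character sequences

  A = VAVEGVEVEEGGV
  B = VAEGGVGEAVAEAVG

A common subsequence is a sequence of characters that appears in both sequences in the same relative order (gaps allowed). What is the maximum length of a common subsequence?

Taking V at A[1]=B[1]; then A at A[2]=B[2]; then E at A[4]=B[3]; then G at A[5]=B[5]; then V at A[6]=B[6]; then E at A[7]=B[8]; then V at A[8]=B[10]; then E at A[9]=B[12]; then G at A[12]=B[15] gives a common subsequence of length 9. dp[13][15] = 9 confirms this is the maximum.

9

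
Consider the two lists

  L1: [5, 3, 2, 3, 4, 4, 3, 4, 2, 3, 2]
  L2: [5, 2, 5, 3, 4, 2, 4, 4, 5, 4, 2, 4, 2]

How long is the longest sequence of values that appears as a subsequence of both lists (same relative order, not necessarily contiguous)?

Let dp[i][j] be the LCS length of the first i values of L1 and the first j values of L2. dp[i][j] = dp[i-1][j-1]+1 when the i-th and j-th values match, else max(dp[i-1][j], dp[i][j-1]).
    ·  5  2  5  3  4  2  4  4  5  4  2  4  2
 ·  0  0  0  0  0  0  0  0  0  0  0  0  0  0
 5  0  1  1  1  1  1  1  1  1  1  1  1  1  1
 3  0  1  1  1  2  2  2  2  2  2  2  2  2  2
 2  0  1  2  2  2  2  3  3  3  3  3  3  3  3
 3  0  1  2  2  3  3  3  3  3  3  3  3  3  3
 4  0  1  2  2  3  4  4  4  4  4  4  4  4  4
 4  0  1  2  2  3  4  4  5  5  5  5  5  5  5
 3  0  1  2  2  3  4  4  5  5  5  5  5  5  5
 4  0  1  2  2  3  4  4  5  6  6  6  6  6  6
 2  0  1  2  2  3  4  5  5  6  6  6  7  7  7
 3  0  1  2  2  3  4  5  5  6  6  6  7  7  7
 2  0  1  2  2  3  4  5  5  6  6  6  7  7  8
dp[11][13] = 8. One LCS (by backtracking along matches): 5, 3, 2, 4, 4, 4, 2, 2.

8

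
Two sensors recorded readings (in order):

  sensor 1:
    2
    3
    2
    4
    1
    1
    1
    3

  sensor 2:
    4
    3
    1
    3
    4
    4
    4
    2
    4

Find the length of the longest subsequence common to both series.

3

One common subsequence of length 3: 3 at sensor 1[2]=sensor 2[4], 2 at sensor 1[3]=sensor 2[8], 4 at sensor 1[4]=sensor 2[9]. dp[8][9] = 3 confirms this is the maximum.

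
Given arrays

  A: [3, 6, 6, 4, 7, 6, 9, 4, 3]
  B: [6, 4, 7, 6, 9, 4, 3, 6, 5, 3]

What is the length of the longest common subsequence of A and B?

Taking 6 (A #3, B #1), then 4 (A #4, B #2), then 7 (A #5, B #3), then 6 (A #6, B #4), then 9 (A #7, B #5), then 4 (A #8, B #6), then 3 (A #9, B #10) gives a common subsequence of length 7. The LCS DP gives dp[9][10] = 7, so this is optimal.

7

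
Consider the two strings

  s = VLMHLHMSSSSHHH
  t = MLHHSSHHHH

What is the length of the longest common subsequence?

Let dp[i][j] be the LCS length of the first i characters of s and the first j characters of t. dp[i][j] = dp[i-1][j-1]+1 when the i-th and j-th characters match, else max(dp[i-1][j], dp[i][j-1]).
    ·  M  L  H  H  S  S  H  H  H  H
 ·  0  0  0  0  0  0  0  0  0  0  0
 V  0  0  0  0  0  0  0  0  0  0  0
 L  0  0  1  1  1  1  1  1  1  1  1
 M  0  1  1  1  1  1  1  1  1  1  1
 H  0  1  1  2  2  2  2  2  2  2  2
 L  0  1  2  2  2  2  2  2  2  2  2
 H  0  1  2  3  3  3  3  3  3  3  3
 M  0  1  2  3  3  3  3  3  3  3  3
 S  0  1  2  3  3  4  4  4  4  4  4
 S  0  1  2  3  3  4  5  5  5  5  5
 S  0  1  2  3  3  4  5  5  5  5  5
 S  0  1  2  3  3  4  5  5  5  5  5
 H  0  1  2  3  4  4  5  6  6  6  6
 H  0  1  2  3  4  4  5  6  7  7  7
 H  0  1  2  3  4  4  5  6  7  8  8
dp[14][10] = 8. One LCS (by backtracking along matches): LHHSSHHH.

8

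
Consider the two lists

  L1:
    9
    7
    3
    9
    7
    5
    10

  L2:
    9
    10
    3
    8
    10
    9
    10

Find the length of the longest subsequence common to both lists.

Taking 9 [1,1], 3 [3,3], 9 [4,6], 10 [7,7] gives a common subsequence of length 4. The LCS DP gives dp[7][7] = 4, so this is optimal.

4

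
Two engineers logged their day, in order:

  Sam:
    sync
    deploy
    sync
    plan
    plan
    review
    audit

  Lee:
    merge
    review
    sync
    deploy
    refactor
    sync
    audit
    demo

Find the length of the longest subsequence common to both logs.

4

Pick sync (Sam #1, Lee #3), then deploy (Sam #2, Lee #4), then sync (Sam #3, Lee #6), then audit (Sam #7, Lee #7); all 4 tasks appear in both, in order. The LCS DP gives dp[7][8] = 4, so this is optimal.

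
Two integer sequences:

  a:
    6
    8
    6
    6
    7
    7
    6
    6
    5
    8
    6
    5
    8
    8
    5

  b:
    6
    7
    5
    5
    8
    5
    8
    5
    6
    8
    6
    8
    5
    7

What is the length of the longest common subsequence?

Pick 6 [1,1], then 8 [2,5], then 5 [9,6], then 8 [10,7], then 6 [11,9], then 8 [13,10], then 8 [14,12], then 5 [15,13]; all 8 values appear in both, in order. Since dp[15][14] = 8, nothing longer is possible.

8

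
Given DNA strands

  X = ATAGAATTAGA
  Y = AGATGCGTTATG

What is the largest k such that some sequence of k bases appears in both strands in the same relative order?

Let dp[i][j] be the LCS length of the first i bases of X and the first j bases of Y. dp[i][j] = dp[i-1][j-1]+1 when the i-th and j-th bases match, else max(dp[i-1][j], dp[i][j-1]).
    ·  A  G  A  T  G  C  G  T  T  A  T  G
 ·  0  0  0  0  0  0  0  0  0  0  0  0  0
 A  0  1  1  1  1  1  1  1  1  1  1  1  1
 T  0  1  1  1  2  2  2  2  2  2  2  2  2
 A  0  1  1  2  2  2  2  2  2  2  3  3  3
 G  0  1  2  2  2  3  3  3  3  3  3  3  4
 A  0  1  2  3  3  3  3  3  3  3  4  4  4
 A  0  1  2  3  3  3  3  3  3  3  4  4  4
 T  0  1  2  3  4  4  4  4  4  4  4  5  5
 T  0  1  2  3  4  4  4  4  5  5  5  5  5
 A  0  1  2  3  4  4  4  4  5  5  6  6  6
 G  0  1  2  3  4  5  5  5  5  5  6  6  7
 A  0  1  2  3  4  5  5  5  5  5  6  6  7
dp[11][12] = 7. One LCS (by backtracking along matches): ATGTTAG.

7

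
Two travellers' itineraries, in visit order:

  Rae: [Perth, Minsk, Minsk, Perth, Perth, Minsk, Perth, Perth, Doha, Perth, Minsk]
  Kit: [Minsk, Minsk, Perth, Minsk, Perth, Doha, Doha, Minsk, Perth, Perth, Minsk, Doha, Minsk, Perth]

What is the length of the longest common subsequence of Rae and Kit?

Match Minsk at Rae[2]=Kit[1], then Minsk at Rae[3]=Kit[2], then Perth at Rae[4]=Kit[3], then Perth at Rae[5]=Kit[5], then Minsk at Rae[6]=Kit[8], then Perth at Rae[7]=Kit[9], then Perth at Rae[8]=Kit[10], then Doha at Rae[9]=Kit[12], then Perth at Rae[10]=Kit[14] — 9 stops in the same relative order in both, and the DP table's final entry dp[11][14] is also 9, so no common subsequence is longer.

9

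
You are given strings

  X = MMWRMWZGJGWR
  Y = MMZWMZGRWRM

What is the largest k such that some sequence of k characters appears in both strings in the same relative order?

8

Let dp[i][j] be the LCS length of the first i characters of X and the first j characters of Y. dp[i][j] = dp[i-1][j-1]+1 when the i-th and j-th characters match, else max(dp[i-1][j], dp[i][j-1]).
    ·  M  M  Z  W  M  Z  G  R  W  R  M
 ·  0  0  0  0  0  0  0  0  0  0  0  0
 M  0  1  1  1  1  1  1  1  1  1  1  1
 M  0  1  2  2  2  2  2  2  2  2  2  2
 W  0  1  2  2  3  3  3  3  3  3  3  3
 R  0  1  2  2  3  3  3  3  4  4  4  4
 M  0  1  2  2  3  4  4  4  4  4  4  5
 W  0  1  2  2  3  4  4  4  4  5  5  5
 Z  0  1  2  3  3  4  5  5  5  5  5  5
 G  0  1  2  3  3  4  5  6  6  6  6  6
 J  0  1  2  3  3  4  5  6  6  6  6  6
 G  0  1  2  3  3  4  5  6  6  6  6  6
 W  0  1  2  3  4  4  5  6  6  7  7  7
 R  0  1  2  3  4  4  5  6  7  7  8  8
dp[12][11] = 8. One LCS (by backtracking along matches): MMWMZGWR.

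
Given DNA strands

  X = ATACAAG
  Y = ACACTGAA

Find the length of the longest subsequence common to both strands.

One common subsequence of length 5: A (X #1, Y #1) → A (X #3, Y #3) → C (X #4, Y #4) → A (X #5, Y #7) → A (X #6, Y #8), and the DP table's final entry dp[7][8] is also 5, so no common subsequence is longer.

5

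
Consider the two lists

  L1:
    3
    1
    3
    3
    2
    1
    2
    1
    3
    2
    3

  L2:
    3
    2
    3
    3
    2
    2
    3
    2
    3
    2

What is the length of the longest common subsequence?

Let dp[i][j] be the LCS length of the first i values of L1 and the first j values of L2. dp[i][j] = dp[i-1][j-1]+1 when the i-th and j-th values match, else max(dp[i-1][j], dp[i][j-1]).
    ·  3  2  3  3  2  2  3  2  3  2
 ·  0  0  0  0  0  0  0  0  0  0  0
 3  0  1  1  1  1  1  1  1  1  1  1
 1  0  1  1  1  1  1  1  1  1  1  1
 3  0  1  1  2  2  2  2  2  2  2  2
 3  0  1  1  2  3  3  3  3  3  3  3
 2  0  1  2  2  3  4  4  4  4  4  4
 1  0  1  2  2  3  4  4  4  4  4  4
 2  0  1  2  2  3  4  5  5  5  5  5
 1  0  1  2  2  3  4  5  5  5  5  5
 3  0  1  2  3  3  4  5  6  6  6  6
 2  0  1  2  3  3  4  5  6  7  7  7
 3  0  1  2  3  4  4  5  6  7  8  8
dp[11][10] = 8. One LCS (by backtracking along matches): 3, 3, 3, 2, 2, 3, 2, 3.

8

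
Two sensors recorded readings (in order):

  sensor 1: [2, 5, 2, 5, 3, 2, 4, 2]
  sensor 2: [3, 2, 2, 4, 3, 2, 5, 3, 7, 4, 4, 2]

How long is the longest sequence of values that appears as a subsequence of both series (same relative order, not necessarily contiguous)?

6

Let dp[i][j] be the LCS length of the first i values of sensor 1 and the first j values of sensor 2. dp[i][j] = dp[i-1][j-1]+1 when the i-th and j-th values match, else max(dp[i-1][j], dp[i][j-1]).
    ·  3  2  2  4  3  2  5  3  7  4  4  2
 ·  0  0  0  0  0  0  0  0  0  0  0  0  0
 2  0  0  1  1  1  1  1  1  1  1  1  1  1
 5  0  0  1  1  1  1  1  2  2  2  2  2  2
 2  0  0  1  2  2  2  2  2  2  2  2  2  3
 5  0  0  1  2  2  2  2  3  3  3  3  3  3
 3  0  1  1  2  2  3  3  3  4  4  4  4  4
 2  0  1  2  2  2  3  4  4  4  4  4  4  5
 4  0  1  2  2  3  3  4  4  4  4  5  5  5
 2  0  1  2  3  3  3  4  4  4  4  5  5  6
dp[8][12] = 6. One LCS (by backtracking along matches): 2, 2, 5, 3, 4, 2.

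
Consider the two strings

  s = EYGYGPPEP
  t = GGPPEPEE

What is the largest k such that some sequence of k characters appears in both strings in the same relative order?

Pick G (s #3, t #1), then G (s #5, t #2), then P (s #6, t #3), then P (s #7, t #4), then E (s #8, t #5), then P (s #9, t #6); all 6 characters appear in both, in order, and the DP table's final entry dp[9][8] is also 6, so no common subsequence is longer.

6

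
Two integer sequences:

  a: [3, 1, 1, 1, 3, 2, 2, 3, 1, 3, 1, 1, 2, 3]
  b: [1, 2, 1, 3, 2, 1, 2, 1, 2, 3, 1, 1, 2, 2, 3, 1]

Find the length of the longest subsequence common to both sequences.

11

Taking 1 at a[2]=b[1], then 1 at a[4]=b[3], then 3 at a[5]=b[4], then 2 at a[6]=b[5], then 2 at a[7]=b[7], then 1 at a[9]=b[8], then 3 at a[10]=b[10], then 1 at a[11]=b[11], then 1 at a[12]=b[12], then 2 at a[13]=b[14], then 3 at a[14]=b[15] gives a common subsequence of length 11, and the DP table's final entry dp[14][16] is also 11, so no common subsequence is longer.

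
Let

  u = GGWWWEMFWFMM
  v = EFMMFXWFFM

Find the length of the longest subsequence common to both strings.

Let dp[i][j] be the LCS length of the first i characters of u and the first j characters of v. dp[i][j] = dp[i-1][j-1]+1 when the i-th and j-th characters match, else max(dp[i-1][j], dp[i][j-1]).
    ·  E  F  M  M  F  X  W  F  F  M
 ·  0  0  0  0  0  0  0  0  0  0  0
 G  0  0  0  0  0  0  0  0  0  0  0
 G  0  0  0  0  0  0  0  0  0  0  0
 W  0  0  0  0  0  0  0  1  1  1  1
 W  0  0  0  0  0  0  0  1  1  1  1
 W  0  0  0  0  0  0  0  1  1  1  1
 E  0  1  1  1  1  1  1  1  1  1  1
 M  0  1  1  2  2  2  2  2  2  2  2
 F  0  1  2  2  2  3  3  3  3  3  3
 W  0  1  2  2  2  3  3  4  4  4  4
 F  0  1  2  2  2  3  3  4  5  5  5
 M  0  1  2  3  3  3  3  4  5  5  6
 M  0  1  2  3  4  4  4  4  5  5  6
dp[12][10] = 6. One LCS (by backtracking along matches): EMFWFM.

6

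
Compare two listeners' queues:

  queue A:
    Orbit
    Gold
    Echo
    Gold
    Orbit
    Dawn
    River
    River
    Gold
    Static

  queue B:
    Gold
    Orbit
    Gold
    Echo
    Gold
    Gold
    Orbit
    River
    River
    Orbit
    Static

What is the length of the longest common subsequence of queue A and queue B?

Pick Orbit [1,2] → Gold [2,3] → Echo [3,4] → Gold [4,6] → Orbit [5,7] → River [7,8] → River [8,9] → Static [10,11]; all 8 songs appear in both, in order. Since dp[10][11] = 8, nothing longer is possible.

8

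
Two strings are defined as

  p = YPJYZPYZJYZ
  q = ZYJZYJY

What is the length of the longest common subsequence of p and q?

One common subsequence of length 6: Y (p #1, q #2), J (p #3, q #3), Z (p #5, q #4), Y (p #7, q #5), J (p #9, q #6), Y (p #10, q #7). Since dp[11][7] = 6, nothing longer is possible.

6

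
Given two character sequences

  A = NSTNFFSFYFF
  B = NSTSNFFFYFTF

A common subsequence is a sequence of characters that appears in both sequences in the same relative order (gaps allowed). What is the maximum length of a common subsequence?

Pick N [1,1]; then S [2,2]; then T [3,3]; then N [4,5]; then F [5,6]; then F [6,7]; then F [8,8]; then Y [9,9]; then F [10,10]; then F [11,12]; all 10 characters appear in both, in order. The LCS DP gives dp[11][12] = 10, so this is optimal.

10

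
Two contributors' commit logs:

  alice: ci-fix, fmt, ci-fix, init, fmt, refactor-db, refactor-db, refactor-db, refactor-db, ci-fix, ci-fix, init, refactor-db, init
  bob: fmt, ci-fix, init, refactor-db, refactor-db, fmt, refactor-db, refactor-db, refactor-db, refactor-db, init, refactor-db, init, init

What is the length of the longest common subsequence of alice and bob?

11

Match fmt [2,1], then ci-fix [3,2], then init [4,3], then fmt [5,6], then refactor-db [6,7], then refactor-db [7,8], then refactor-db [8,9], then refactor-db [9,10], then init [12,11], then refactor-db [13,12], then init [14,14] — 11 commits in the same relative order in both, and the DP table's final entry dp[14][14] is also 11, so no common subsequence is longer.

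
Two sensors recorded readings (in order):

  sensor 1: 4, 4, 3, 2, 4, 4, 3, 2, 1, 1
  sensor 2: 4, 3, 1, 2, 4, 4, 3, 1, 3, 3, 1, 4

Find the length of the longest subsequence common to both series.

Let dp[i][j] be the LCS length of the first i values of sensor 1 and the first j values of sensor 2. dp[i][j] = dp[i-1][j-1]+1 when the i-th and j-th values match, else max(dp[i-1][j], dp[i][j-1]).
    ·  4  3  1  2  4  4  3  1  3  3  1  4
 ·  0  0  0  0  0  0  0  0  0  0  0  0  0
 4  0  1  1  1  1  1  1  1  1  1  1  1  1
 4  0  1  1  1  1  2  2  2  2  2  2  2  2
 3  0  1  2  2  2  2  2  3  3  3  3  3  3
 2  0  1  2  2  3  3  3  3  3  3  3  3  3
 4  0  1  2  2  3  4  4  4  4  4  4  4  4
 4  0  1  2  2  3  4  5  5  5  5  5  5  5
 3  0  1  2  2  3  4  5  6  6  6  6  6  6
 2  0  1  2  2  3  4  5  6  6  6  6  6  6
 1  0  1  2  3  3  4  5  6  7  7  7  7  7
 1  0  1  2  3  3  4  5  6  7  7  7  8  8
dp[10][12] = 8. One LCS (by backtracking along matches): 4, 3, 2, 4, 4, 3, 1, 1.

8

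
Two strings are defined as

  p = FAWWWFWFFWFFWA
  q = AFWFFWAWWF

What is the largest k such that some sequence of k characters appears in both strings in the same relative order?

Match A at p[2]=q[1], then F at p[6]=q[2], then W at p[7]=q[3], then F at p[8]=q[4], then F at p[9]=q[5], then W at p[10]=q[9], then F at p[12]=q[10] — 7 characters in the same relative order in both. The LCS DP gives dp[14][10] = 7, so this is optimal.

7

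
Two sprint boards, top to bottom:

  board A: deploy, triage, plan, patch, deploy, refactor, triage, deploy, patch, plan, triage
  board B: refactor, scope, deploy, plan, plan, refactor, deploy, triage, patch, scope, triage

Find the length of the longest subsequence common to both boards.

Pick deploy [1,3]; then plan [3,5]; then deploy [5,7]; then triage [7,8]; then patch [9,9]; then triage [11,11]; all 6 tasks appear in both, in order. dp[11][11] = 6 confirms this is the maximum.

6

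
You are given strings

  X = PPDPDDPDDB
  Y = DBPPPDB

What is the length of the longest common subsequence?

Match P (X #2, Y #3), P (X #4, Y #4), P (X #7, Y #5), D (X #9, Y #6), B (X #10, Y #7) — 5 characters in the same relative order in both. Since dp[10][7] = 5, nothing longer is possible.

5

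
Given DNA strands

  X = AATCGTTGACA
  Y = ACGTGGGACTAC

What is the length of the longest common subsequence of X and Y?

8

Match A (X #2, Y #1) → C (X #4, Y #2) → G (X #5, Y #3) → T (X #6, Y #4) → G (X #8, Y #7) → A (X #9, Y #8) → C (X #10, Y #9) → A (X #11, Y #11) — 8 bases in the same relative order in both. dp[11][12] = 8 confirms this is the maximum.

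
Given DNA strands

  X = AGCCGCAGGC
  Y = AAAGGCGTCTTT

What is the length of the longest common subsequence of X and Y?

6

Pick A at X[1]=Y[3] → G at X[2]=Y[4] → G at X[5]=Y[5] → C at X[6]=Y[6] → G at X[8]=Y[7] → C at X[10]=Y[9]; all 6 bases appear in both, in order. dp[10][12] = 6 confirms this is the maximum.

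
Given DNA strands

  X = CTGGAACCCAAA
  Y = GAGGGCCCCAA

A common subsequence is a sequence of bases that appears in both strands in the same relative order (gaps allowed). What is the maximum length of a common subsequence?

Match G at X[3]=Y[4], G at X[4]=Y[5], C at X[7]=Y[7], C at X[8]=Y[8], C at X[9]=Y[9], A at X[11]=Y[10], A at X[12]=Y[11] — 7 bases in the same relative order in both. The LCS DP gives dp[12][11] = 7, so this is optimal.

7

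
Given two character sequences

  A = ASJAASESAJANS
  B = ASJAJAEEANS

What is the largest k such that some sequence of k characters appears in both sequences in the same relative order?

Let dp[i][j] be the LCS length of the first i characters of A and the first j characters of B. dp[i][j] = dp[i-1][j-1]+1 when the i-th and j-th characters match, else max(dp[i-1][j], dp[i][j-1]).
    ·  A  S  J  A  J  A  E  E  A  N  S
 ·  0  0  0  0  0  0  0  0  0  0  0  0
 A  0  1  1  1  1  1  1  1  1  1  1  1
 S  0  1  2  2  2  2  2  2  2  2  2  2
 J  0  1  2  3  3  3  3  3  3  3  3  3
 A  0  1  2  3  4  4  4  4  4  4  4  4
 A  0  1  2  3  4  4  5  5  5  5  5  5
 S  0  1  2  3  4  4  5  5  5  5  5  6
 E  0  1  2  3  4  4  5  6  6  6  6  6
 S  0  1  2  3  4  4  5  6  6  6  6  7
 A  0  1  2  3  4  4  5  6  6  7  7  7
 J  0  1  2  3  4  5  5  6  6  7  7  7
 A  0  1  2  3  4  5  6  6  6  7  7  7
 N  0  1  2  3  4  5  6  6  6  7  8  8
 S  0  1  2  3  4  5  6  6  6  7  8  9
dp[13][11] = 9. One LCS (by backtracking along matches): ASJAAEANS.

9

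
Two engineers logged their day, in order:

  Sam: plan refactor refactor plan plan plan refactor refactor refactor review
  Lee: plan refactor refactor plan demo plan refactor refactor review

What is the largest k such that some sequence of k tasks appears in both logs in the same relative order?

Pick plan at Sam[1]=Lee[1] → refactor at Sam[2]=Lee[2] → refactor at Sam[3]=Lee[3] → plan at Sam[4]=Lee[4] → plan at Sam[6]=Lee[6] → refactor at Sam[8]=Lee[7] → refactor at Sam[9]=Lee[8] → review at Sam[10]=Lee[9]; all 8 tasks appear in both, in order. Since dp[10][9] = 8, nothing longer is possible.

8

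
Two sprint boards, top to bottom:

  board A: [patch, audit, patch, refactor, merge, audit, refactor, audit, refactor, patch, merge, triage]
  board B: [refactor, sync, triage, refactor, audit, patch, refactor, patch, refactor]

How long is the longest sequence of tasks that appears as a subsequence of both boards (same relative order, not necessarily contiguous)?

5

One common subsequence of length 5: refactor (board A #4, board B #1), refactor (board A #7, board B #4), audit (board A #8, board B #5), refactor (board A #9, board B #7), patch (board A #10, board B #8), and the DP table's final entry dp[12][9] is also 5, so no common subsequence is longer.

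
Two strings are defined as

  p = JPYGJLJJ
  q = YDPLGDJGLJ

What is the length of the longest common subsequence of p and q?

Pick P (p #2, q #3), G (p #4, q #5), J (p #5, q #7), L (p #6, q #9), J (p #8, q #10); all 5 characters appear in both, in order. Since dp[8][10] = 5, nothing longer is possible.

5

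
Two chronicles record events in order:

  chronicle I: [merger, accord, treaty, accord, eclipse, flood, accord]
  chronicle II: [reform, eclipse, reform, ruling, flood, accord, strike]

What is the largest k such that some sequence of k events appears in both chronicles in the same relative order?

3

Taking eclipse at chronicle I[5]=chronicle II[2], flood at chronicle I[6]=chronicle II[5], accord at chronicle I[7]=chronicle II[6] gives a common subsequence of length 3. The LCS DP gives dp[7][7] = 3, so this is optimal.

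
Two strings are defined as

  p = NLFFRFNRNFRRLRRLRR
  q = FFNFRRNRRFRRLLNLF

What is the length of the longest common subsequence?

Pick N [1,3] → F [3,4] → R [5,6] → N [7,7] → R [8,9] → F [10,10] → R [11,11] → R [12,12] → L [13,14] → L [16,16]; all 10 characters appear in both, in order, and the DP table's final entry dp[18][17] is also 10, so no common subsequence is longer.

10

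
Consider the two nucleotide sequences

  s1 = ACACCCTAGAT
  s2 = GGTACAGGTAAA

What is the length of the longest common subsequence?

Let dp[i][j] be the LCS length of the first i bases of s1 and the first j bases of s2. dp[i][j] = dp[i-1][j-1]+1 when the i-th and j-th bases match, else max(dp[i-1][j], dp[i][j-1]).
    ·  G  G  T  A  C  A  G  G  T  A  A  A
 ·  0  0  0  0  0  0  0  0  0  0  0  0  0
 A  0  0  0  0  1  1  1  1  1  1  1  1  1
 C  0  0  0  0  1  2  2  2  2  2  2  2  2
 A  0  0  0  0  1  2  3  3  3  3  3  3  3
 C  0  0  0  0  1  2  3  3  3  3  3  3  3
 C  0  0  0  0  1  2  3  3  3  3  3  3  3
 C  0  0  0  0  1  2  3  3  3  3  3  3  3
 T  0  0  0  1  1  2  3  3  3  4  4  4  4
 A  0  0  0  1  2  2  3  3  3  4  5  5  5
 G  0  1  1  1  2  2  3  4  4  4  5  5  5
 A  0  1  1  1  2  2  3  4  4  4  5  6  6
 T  0  1  1  2  2  2  3  4  4  5  5  6  6
dp[11][12] = 6. One LCS (by backtracking along matches): ACATAA.

6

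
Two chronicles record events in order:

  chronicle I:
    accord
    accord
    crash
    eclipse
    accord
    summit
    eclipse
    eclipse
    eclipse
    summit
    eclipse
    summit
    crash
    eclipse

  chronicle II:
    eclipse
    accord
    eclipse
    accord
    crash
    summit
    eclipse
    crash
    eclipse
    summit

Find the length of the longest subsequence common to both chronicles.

7

Match accord (chronicle I #1, chronicle II #2); then accord (chronicle I #2, chronicle II #4); then crash (chronicle I #3, chronicle II #5); then summit (chronicle I #6, chronicle II #6); then eclipse (chronicle I #7, chronicle II #7); then eclipse (chronicle I #11, chronicle II #9); then summit (chronicle I #12, chronicle II #10) — 7 events in the same relative order in both. The LCS DP gives dp[14][10] = 7, so this is optimal.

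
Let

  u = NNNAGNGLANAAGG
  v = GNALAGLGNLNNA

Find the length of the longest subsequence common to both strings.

7

Taking N at u[1]=v[2]; then A at u[4]=v[5]; then G at u[5]=v[8]; then N at u[6]=v[9]; then L at u[8]=v[10]; then N at u[10]=v[12]; then A at u[12]=v[13] gives a common subsequence of length 7, and the DP table's final entry dp[14][13] is also 7, so no common subsequence is longer.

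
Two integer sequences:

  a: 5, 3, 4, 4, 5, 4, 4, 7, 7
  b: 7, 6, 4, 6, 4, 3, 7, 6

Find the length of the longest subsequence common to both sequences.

Let dp[i][j] be the LCS length of the first i values of a and the first j values of b. dp[i][j] = dp[i-1][j-1]+1 when the i-th and j-th values match, else max(dp[i-1][j], dp[i][j-1]).
    ·  7  6  4  6  4  3  7  6
 ·  0  0  0  0  0  0  0  0  0
 5  0  0  0  0  0  0  0  0  0
 3  0  0  0  0  0  0  1  1  1
 4  0  0  0  1  1  1  1  1  1
 4  0  0  0  1  1  2  2  2  2
 5  0  0  0  1  1  2  2  2  2
 4  0  0  0  1  1  2  2  2  2
 4  0  0  0  1  1  2  2  2  2
 7  0  1  1  1  1  2  2  3  3
 7  0  1  1  1  1  2  2  3  3
dp[9][8] = 3. One LCS (by backtracking along matches): 4, 4, 7.

3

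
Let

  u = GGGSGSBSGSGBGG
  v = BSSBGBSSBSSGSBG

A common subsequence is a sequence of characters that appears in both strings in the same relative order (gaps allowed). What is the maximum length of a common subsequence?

Match G at u[1]=v[5] → S at u[4]=v[7] → S at u[6]=v[8] → B at u[7]=v[9] → S at u[8]=v[11] → G at u[9]=v[12] → S at u[10]=v[13] → B at u[12]=v[14] → G at u[14]=v[15] — 9 characters in the same relative order in both. Since dp[14][15] = 9, nothing longer is possible.

9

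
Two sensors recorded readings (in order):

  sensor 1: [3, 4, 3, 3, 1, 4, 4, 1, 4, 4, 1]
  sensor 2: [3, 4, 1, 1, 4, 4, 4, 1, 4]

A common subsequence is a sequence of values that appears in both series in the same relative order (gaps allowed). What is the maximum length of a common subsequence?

One common subsequence of length 7: 3 at sensor 1[1]=sensor 2[1]; then 4 at sensor 1[2]=sensor 2[2]; then 1 at sensor 1[5]=sensor 2[4]; then 4 at sensor 1[6]=sensor 2[6]; then 4 at sensor 1[7]=sensor 2[7]; then 1 at sensor 1[8]=sensor 2[8]; then 4 at sensor 1[10]=sensor 2[9]. dp[11][9] = 7 confirms this is the maximum.

7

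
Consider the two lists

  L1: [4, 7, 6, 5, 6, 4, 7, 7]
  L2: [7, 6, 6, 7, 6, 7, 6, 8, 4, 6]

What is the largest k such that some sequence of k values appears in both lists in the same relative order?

Match 7 at L1[2]=L2[1] → 6 at L1[3]=L2[2] → 6 at L1[5]=L2[3] → 7 at L1[7]=L2[4] → 7 at L1[8]=L2[6] — 5 values in the same relative order in both, and the DP table's final entry dp[8][10] is also 5, so no common subsequence is longer.

5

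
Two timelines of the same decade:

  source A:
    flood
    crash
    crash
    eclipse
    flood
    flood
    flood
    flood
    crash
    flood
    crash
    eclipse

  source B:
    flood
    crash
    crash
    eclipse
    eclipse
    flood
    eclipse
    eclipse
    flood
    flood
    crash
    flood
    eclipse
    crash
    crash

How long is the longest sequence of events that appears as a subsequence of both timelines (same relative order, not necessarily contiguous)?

10

Match flood at source A[1]=source B[1], then crash at source A[2]=source B[2], then crash at source A[3]=source B[3], then eclipse at source A[4]=source B[5], then flood at source A[5]=source B[6], then flood at source A[6]=source B[9], then flood at source A[7]=source B[10], then flood at source A[8]=source B[12], then crash at source A[9]=source B[14], then crash at source A[11]=source B[15] — 10 events in the same relative order in both, and the DP table's final entry dp[12][15] is also 10, so no common subsequence is longer.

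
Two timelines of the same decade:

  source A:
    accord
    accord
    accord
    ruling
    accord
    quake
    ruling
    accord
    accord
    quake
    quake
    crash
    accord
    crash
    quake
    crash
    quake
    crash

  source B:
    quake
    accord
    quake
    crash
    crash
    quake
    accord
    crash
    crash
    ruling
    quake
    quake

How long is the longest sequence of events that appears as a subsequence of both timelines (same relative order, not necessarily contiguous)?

8

Pick quake at source A[6]=source B[1], accord at source A[9]=source B[2], quake at source A[10]=source B[3], quake at source A[11]=source B[6], crash at source A[12]=source B[8], crash at source A[14]=source B[9], quake at source A[15]=source B[11], quake at source A[17]=source B[12]; all 8 events appear in both, in order. dp[18][12] = 8 confirms this is the maximum.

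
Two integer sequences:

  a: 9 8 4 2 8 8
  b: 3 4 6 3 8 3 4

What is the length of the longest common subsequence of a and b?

Let dp[i][j] be the LCS length of the first i values of a and the first j values of b. dp[i][j] = dp[i-1][j-1]+1 when the i-th and j-th values match, else max(dp[i-1][j], dp[i][j-1]).
    ·  3  4  6  3  8  3  4
 ·  0  0  0  0  0  0  0  0
 9  0  0  0  0  0  0  0  0
 8  0  0  0  0  0  1  1  1
 4  0  0  1  1  1  1  1  2
 2  0  0  1  1  1  1  1  2
 8  0  0  1  1  1  2  2  2
 8  0  0  1  1  1  2  2  2
dp[6][7] = 2. One LCS (by backtracking along matches): 8, 4.

2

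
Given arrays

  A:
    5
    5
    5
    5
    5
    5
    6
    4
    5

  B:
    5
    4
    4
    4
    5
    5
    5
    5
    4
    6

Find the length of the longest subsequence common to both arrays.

Match 5 (A #1, B #1), then 5 (A #2, B #5), then 5 (A #3, B #6), then 5 (A #4, B #7), then 5 (A #5, B #8), then 6 (A #7, B #10) — 6 values in the same relative order in both, and the DP table's final entry dp[9][10] is also 6, so no common subsequence is longer.

6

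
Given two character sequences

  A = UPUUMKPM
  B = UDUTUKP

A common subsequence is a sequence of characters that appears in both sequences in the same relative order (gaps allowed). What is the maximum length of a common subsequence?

Match U (A #1, B #1), U (A #3, B #3), U (A #4, B #5), K (A #6, B #6), P (A #7, B #7) — 5 characters in the same relative order in both, and the DP table's final entry dp[8][7] is also 5, so no common subsequence is longer.

5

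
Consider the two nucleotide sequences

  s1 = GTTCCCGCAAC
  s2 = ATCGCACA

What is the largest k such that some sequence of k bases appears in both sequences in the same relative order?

Let dp[i][j] be the LCS length of the first i bases of s1 and the first j bases of s2. dp[i][j] = dp[i-1][j-1]+1 when the i-th and j-th bases match, else max(dp[i-1][j], dp[i][j-1]).
    ·  A  T  C  G  C  A  C  A
 ·  0  0  0  0  0  0  0  0  0
 G  0  0  0  0  1  1  1  1  1
 T  0  0  1  1  1  1  1  1  1
 T  0  0  1  1  1  1  1  1  1
 C  0  0  1  2  2  2  2  2  2
 C  0  0  1  2  2  3  3  3  3
 C  0  0  1  2  2  3  3  4  4
 G  0  0  1  2  3  3  3  4  4
 C  0  0  1  2  3  4  4  4  4
 A  0  1  1  2  3  4  5  5  5
 A  0  1  1  2  3  4  5  5  6
 C  0  1  1  2  3  4  5  6  6
dp[11][8] = 6. One LCS (by backtracking along matches): TCGCAA.

6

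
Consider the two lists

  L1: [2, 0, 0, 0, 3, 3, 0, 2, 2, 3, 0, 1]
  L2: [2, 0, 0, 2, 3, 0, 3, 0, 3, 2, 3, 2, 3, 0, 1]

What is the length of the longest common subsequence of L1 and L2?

Pick 2 (L1 #1, L2 #1), then 0 (L1 #2, L2 #2), then 0 (L1 #3, L2 #3), then 0 (L1 #4, L2 #6), then 3 (L1 #5, L2 #7), then 3 (L1 #6, L2 #9), then 2 (L1 #8, L2 #10), then 2 (L1 #9, L2 #12), then 3 (L1 #10, L2 #13), then 0 (L1 #11, L2 #14), then 1 (L1 #12, L2 #15); all 11 values appear in both, in order, and the DP table's final entry dp[12][15] is also 11, so no common subsequence is longer.

11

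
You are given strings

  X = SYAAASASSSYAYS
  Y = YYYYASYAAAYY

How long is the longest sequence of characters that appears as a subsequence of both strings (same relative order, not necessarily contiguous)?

Match S [1,6]; then Y [2,7]; then A [4,8]; then A [5,9]; then A [7,10]; then Y [11,11]; then Y [13,12] — 7 characters in the same relative order in both. The LCS DP gives dp[14][12] = 7, so this is optimal.

7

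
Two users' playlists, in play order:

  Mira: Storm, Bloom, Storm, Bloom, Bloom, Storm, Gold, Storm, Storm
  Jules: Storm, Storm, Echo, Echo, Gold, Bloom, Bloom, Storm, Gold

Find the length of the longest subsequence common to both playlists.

Match Storm [1,1]; then Storm [3,2]; then Bloom [4,6]; then Bloom [5,7]; then Storm [6,8]; then Gold [7,9] — 6 songs in the same relative order in both. dp[9][9] = 6 confirms this is the maximum.

6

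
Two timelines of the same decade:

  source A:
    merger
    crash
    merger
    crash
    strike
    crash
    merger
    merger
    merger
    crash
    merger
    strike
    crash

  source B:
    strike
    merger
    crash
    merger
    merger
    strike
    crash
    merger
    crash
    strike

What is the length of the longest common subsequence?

8

Match merger (source A #1, source B #2) → crash (source A #2, source B #3) → merger (source A #3, source B #5) → strike (source A #5, source B #6) → crash (source A #6, source B #7) → merger (source A #9, source B #8) → crash (source A #10, source B #9) → strike (source A #12, source B #10) — 8 events in the same relative order in both. The LCS DP gives dp[13][10] = 8, so this is optimal.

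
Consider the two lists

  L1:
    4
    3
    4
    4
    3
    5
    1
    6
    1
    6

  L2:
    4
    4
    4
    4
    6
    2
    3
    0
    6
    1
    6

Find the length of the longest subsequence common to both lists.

7

Let dp[i][j] be the LCS length of the first i values of L1 and the first j values of L2. dp[i][j] = dp[i-1][j-1]+1 when the i-th and j-th values match, else max(dp[i-1][j], dp[i][j-1]).
    ·  4  4  4  4  6  2  3  0  6  1  6
 ·  0  0  0  0  0  0  0  0  0  0  0  0
 4  0  1  1  1  1  1  1  1  1  1  1  1
 3  0  1  1  1  1  1  1  2  2  2  2  2
 4  0  1  2  2  2  2  2  2  2  2  2  2
 4  0  1  2  3  3  3  3  3  3  3  3  3
 3  0  1  2  3  3  3  3  4  4  4  4  4
 5  0  1  2  3  3  3  3  4  4  4  4  4
 1  0  1  2  3  3  3  3  4  4  4  5  5
 6  0  1  2  3  3  4  4  4  4  5  5  6
 1  0  1  2  3  3  4  4  4  4  5  6  6
 6  0  1  2  3  3  4  4  4  4  5  6  7
dp[10][11] = 7. One LCS (by backtracking along matches): 4, 4, 4, 3, 6, 1, 6.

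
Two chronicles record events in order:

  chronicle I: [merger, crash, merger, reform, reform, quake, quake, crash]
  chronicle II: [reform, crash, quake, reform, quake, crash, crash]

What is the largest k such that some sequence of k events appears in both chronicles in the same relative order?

Taking crash (chronicle I #2, chronicle II #2), then reform (chronicle I #5, chronicle II #4), then quake (chronicle I #6, chronicle II #5), then crash (chronicle I #8, chronicle II #7) gives a common subsequence of length 4. dp[8][7] = 4 confirms this is the maximum.

4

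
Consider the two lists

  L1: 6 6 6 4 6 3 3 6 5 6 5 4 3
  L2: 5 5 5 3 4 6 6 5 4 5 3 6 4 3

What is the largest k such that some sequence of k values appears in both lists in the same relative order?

7

Pick 6 [1,6], 6 [2,7], 4 [4,9], 3 [7,11], 6 [10,12], 4 [12,13], 3 [13,14]; all 7 values appear in both, in order. dp[13][14] = 7 confirms this is the maximum.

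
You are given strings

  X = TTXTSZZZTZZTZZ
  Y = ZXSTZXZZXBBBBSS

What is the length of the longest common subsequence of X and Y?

6

Match X (X #3, Y #2), then S (X #5, Y #3), then T (X #9, Y #4), then Z (X #10, Y #5), then Z (X #11, Y #7), then Z (X #13, Y #8) — 6 characters in the same relative order in both. The LCS DP gives dp[14][15] = 6, so this is optimal.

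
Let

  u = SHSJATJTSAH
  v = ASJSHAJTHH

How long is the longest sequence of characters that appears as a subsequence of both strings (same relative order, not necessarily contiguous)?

Pick S [1,4], H [2,5], A [5,6], J [7,7], T [8,8], H [11,10]; all 6 characters appear in both, in order. dp[11][10] = 6 confirms this is the maximum.

6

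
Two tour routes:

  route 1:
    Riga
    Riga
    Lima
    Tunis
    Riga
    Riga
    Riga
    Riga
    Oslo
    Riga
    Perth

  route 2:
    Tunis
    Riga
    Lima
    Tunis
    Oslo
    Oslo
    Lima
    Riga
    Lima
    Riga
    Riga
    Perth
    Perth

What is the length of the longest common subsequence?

One common subsequence of length 7: Riga at route 1[2]=route 2[2]; then Lima at route 1[3]=route 2[3]; then Tunis at route 1[4]=route 2[4]; then Riga at route 1[5]=route 2[8]; then Riga at route 1[6]=route 2[10]; then Riga at route 1[7]=route 2[11]; then Perth at route 1[11]=route 2[13]. The LCS DP gives dp[11][13] = 7, so this is optimal.

7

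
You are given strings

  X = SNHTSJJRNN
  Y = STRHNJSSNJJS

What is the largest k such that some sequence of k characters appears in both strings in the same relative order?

5

Taking S at X[1]=Y[1] → N at X[2]=Y[5] → S at X[5]=Y[8] → J at X[6]=Y[10] → J at X[7]=Y[11] gives a common subsequence of length 5. Since dp[10][12] = 5, nothing longer is possible.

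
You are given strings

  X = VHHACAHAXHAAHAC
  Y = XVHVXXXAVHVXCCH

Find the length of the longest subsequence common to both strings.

6

Taking V at X[1]=Y[2], then H at X[2]=Y[3], then A at X[4]=Y[8], then H at X[7]=Y[10], then X at X[9]=Y[12], then H at X[13]=Y[15] gives a common subsequence of length 6, and the DP table's final entry dp[15][15] is also 6, so no common subsequence is longer.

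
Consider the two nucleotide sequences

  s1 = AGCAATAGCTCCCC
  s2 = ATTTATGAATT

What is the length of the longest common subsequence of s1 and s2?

Pick A [1,5] → G [2,7] → A [4,8] → A [5,9] → T [6,10] → T [10,11]; all 6 bases appear in both, in order, and the DP table's final entry dp[14][11] is also 6, so no common subsequence is longer.

6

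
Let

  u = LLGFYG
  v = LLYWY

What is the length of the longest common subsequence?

3

One common subsequence of length 3: L [1,1]; then L [2,2]; then Y [5,5]. The LCS DP gives dp[6][5] = 3, so this is optimal.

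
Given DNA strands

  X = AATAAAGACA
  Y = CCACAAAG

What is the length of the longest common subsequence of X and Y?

5

Let dp[i][j] be the LCS length of the first i bases of X and the first j bases of Y. dp[i][j] = dp[i-1][j-1]+1 when the i-th and j-th bases match, else max(dp[i-1][j], dp[i][j-1]).
    ·  C  C  A  C  A  A  A  G
 ·  0  0  0  0  0  0  0  0  0
 A  0  0  0  1  1  1  1  1  1
 A  0  0  0  1  1  2  2  2  2
 T  0  0  0  1  1  2  2  2  2
 A  0  0  0  1  1  2  3  3  3
 A  0  0  0  1  1  2  3  4  4
 A  0  0  0  1  1  2  3  4  4
 G  0  0  0  1  1  2  3  4  5
 A  0  0  0  1  1  2  3  4  5
 C  0  1  1  1  2  2  3  4  5
 A  0  1  1  2  2  3  3  4  5
dp[10][8] = 5. One LCS (by backtracking along matches): AAAAG.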